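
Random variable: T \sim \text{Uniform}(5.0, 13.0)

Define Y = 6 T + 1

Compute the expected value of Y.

For Y = 6T + 1:
E[Y] = 6 * E[T] + 1
E[T] = (5 + 13)/2 = 9
E[Y] = 6 * 9 + 1 = 55

55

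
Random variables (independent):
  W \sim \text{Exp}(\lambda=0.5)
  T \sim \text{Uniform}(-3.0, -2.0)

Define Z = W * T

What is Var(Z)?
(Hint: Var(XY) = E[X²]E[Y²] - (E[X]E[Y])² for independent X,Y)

Var(XY) = E[X²]E[Y²] - (E[X]E[Y])²
E[W] = 2, Var(W) = 4
E[T] = -2.5, Var(T) = 0.083333333
E[W²] = 4 + 2² = 8
E[T²] = 0.083333333 + (-2.5)² = 6.3333333
Var(Z) = 8*6.3333333 - (2*(-2.5))²
= 50.666667 - 25 = 25.666667

25.666667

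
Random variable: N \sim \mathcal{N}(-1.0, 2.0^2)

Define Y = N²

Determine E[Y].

E[N²] = Var(N) + (E[N])² = 4 + 1 = 5

5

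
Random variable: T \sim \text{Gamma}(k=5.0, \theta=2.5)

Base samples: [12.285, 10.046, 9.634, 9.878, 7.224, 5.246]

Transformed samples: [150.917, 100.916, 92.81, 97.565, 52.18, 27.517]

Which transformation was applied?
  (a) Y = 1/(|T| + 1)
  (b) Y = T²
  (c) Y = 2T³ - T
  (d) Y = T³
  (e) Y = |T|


Checking option (b) Y = T²:
  T = 12.285 -> Y = 150.917 ✓
  T = 10.046 -> Y = 100.916 ✓
  T = 9.634 -> Y = 92.81 ✓
All samples match this transformation.

(b) T²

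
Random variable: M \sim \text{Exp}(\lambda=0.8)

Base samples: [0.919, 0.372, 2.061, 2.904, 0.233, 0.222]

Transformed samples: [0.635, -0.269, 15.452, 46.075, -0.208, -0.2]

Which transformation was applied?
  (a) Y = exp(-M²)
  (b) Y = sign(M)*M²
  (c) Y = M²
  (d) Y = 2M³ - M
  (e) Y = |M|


Checking option (d) Y = 2M³ - M:
  M = 0.919 -> Y = 0.635 ✓
  M = 0.372 -> Y = -0.269 ✓
  M = 2.061 -> Y = 15.452 ✓
All samples match this transformation.

(d) 2M³ - M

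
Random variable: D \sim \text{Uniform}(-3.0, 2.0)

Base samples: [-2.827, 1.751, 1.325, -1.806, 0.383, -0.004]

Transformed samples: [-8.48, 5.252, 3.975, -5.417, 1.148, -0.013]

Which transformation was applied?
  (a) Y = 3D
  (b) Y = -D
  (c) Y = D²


Checking option (a) Y = 3D:
  D = -2.827 -> Y = -8.48 ✓
  D = 1.751 -> Y = 5.252 ✓
  D = 1.325 -> Y = 3.975 ✓
All samples match this transformation.

(a) 3D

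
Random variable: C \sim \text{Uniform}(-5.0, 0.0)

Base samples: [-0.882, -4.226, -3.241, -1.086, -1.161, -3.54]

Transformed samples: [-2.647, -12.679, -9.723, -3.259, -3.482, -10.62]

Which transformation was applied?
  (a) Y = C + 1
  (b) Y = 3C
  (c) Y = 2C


Checking option (b) Y = 3C:
  C = -0.882 -> Y = -2.647 ✓
  C = -4.226 -> Y = -12.679 ✓
  C = -3.241 -> Y = -9.723 ✓
All samples match this transformation.

(b) 3C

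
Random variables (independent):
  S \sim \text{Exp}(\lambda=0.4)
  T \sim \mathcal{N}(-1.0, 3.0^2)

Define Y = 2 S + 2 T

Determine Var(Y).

For independent RVs: Var(aX + bY) = a²Var(X) + b²Var(Y)
Var(S) = 6.25
Var(T) = 9
Var(Y) = 2²*6.25 + 2²*9
= 4*6.25 + 4*9 = 61

61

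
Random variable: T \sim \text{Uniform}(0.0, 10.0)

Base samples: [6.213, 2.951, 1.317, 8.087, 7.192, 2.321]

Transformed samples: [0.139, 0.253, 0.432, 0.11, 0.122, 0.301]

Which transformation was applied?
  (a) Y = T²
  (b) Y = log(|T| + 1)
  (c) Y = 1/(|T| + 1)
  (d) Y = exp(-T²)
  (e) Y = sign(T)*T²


Checking option (c) Y = 1/(|T| + 1):
  T = 6.213 -> Y = 0.139 ✓
  T = 2.951 -> Y = 0.253 ✓
  T = 1.317 -> Y = 0.432 ✓
All samples match this transformation.

(c) 1/(|T| + 1)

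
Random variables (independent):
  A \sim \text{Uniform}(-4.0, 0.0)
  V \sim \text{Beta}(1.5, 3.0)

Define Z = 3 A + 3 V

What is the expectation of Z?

E[Z] = 3*E[A] + 3*E[V]
E[A] = -2
E[V] = 0.33333333
E[Z] = 3*(-2) + 3*0.33333333 = -5

-5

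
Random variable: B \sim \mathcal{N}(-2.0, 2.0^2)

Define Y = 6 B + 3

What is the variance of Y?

For Y = aB + b: Var(Y) = a² * Var(B)
Var(B) = 2.0^2 = 4
Var(Y) = 6² * 4 = 36 * 4 = 144

144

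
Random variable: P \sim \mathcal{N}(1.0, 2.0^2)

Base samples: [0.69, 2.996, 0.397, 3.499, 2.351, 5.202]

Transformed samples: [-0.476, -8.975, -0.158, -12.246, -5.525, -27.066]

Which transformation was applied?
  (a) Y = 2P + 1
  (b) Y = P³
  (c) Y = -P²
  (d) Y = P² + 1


Checking option (c) Y = -P²:
  P = 0.69 -> Y = -0.476 ✓
  P = 2.996 -> Y = -8.975 ✓
  P = 0.397 -> Y = -0.158 ✓
All samples match this transformation.

(c) -P²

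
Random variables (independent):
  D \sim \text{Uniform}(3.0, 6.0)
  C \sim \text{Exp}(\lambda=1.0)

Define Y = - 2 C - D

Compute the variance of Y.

For independent RVs: Var(aX + bY) = a²Var(X) + b²Var(Y)
Var(D) = 0.75
Var(C) = 1
Var(Y) = (-1)²*0.75 + (-2)²*1
= 1*0.75 + 4*1 = 4.75

4.75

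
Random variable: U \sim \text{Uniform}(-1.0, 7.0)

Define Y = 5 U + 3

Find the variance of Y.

For Y = aU + b: Var(Y) = a² * Var(U)
Var(U) = (7 + 1)^2/12 = 5.3333333
Var(Y) = 5² * 5.3333333 = 25 * 5.3333333 = 133.33333

133.33333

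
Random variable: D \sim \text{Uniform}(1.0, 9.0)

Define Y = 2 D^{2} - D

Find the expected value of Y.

E[Y] = 2*E[D²] - 1*E[D]
E[D] = 5
E[D²] = Var(D) + (E[D])² = 5.3333333 + 25 = 30.333333
E[Y] = 2*30.333333 - 1*5 = 55.666667

55.666667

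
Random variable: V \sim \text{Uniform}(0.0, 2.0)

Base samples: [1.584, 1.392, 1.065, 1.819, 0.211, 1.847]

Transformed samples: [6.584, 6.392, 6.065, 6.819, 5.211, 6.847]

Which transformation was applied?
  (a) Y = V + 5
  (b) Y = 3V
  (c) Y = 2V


Checking option (a) Y = V + 5:
  V = 1.584 -> Y = 6.584 ✓
  V = 1.392 -> Y = 6.392 ✓
  V = 1.065 -> Y = 6.065 ✓
All samples match this transformation.

(a) V + 5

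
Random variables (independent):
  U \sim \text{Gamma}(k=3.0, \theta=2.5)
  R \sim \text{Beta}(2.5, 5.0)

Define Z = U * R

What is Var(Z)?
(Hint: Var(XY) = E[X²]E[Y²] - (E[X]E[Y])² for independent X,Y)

Var(XY) = E[X²]E[Y²] - (E[X]E[Y])²
E[U] = 7.5, Var(U) = 18.75
E[R] = 0.33333333, Var(R) = 0.026143791
E[U²] = 18.75 + 7.5² = 75
E[R²] = 0.026143791 + 0.33333333² = 0.1372549
Var(Z) = 75*0.1372549 - (7.5*0.33333333)²
= 10.294118 - 6.25 = 4.0441176

4.0441176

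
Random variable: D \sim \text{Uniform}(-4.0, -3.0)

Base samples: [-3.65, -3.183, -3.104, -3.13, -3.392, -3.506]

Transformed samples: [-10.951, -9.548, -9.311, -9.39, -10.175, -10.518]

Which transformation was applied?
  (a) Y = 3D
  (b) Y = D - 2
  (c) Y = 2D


Checking option (a) Y = 3D:
  D = -3.65 -> Y = -10.951 ✓
  D = -3.183 -> Y = -9.548 ✓
  D = -3.104 -> Y = -9.311 ✓
All samples match this transformation.

(a) 3D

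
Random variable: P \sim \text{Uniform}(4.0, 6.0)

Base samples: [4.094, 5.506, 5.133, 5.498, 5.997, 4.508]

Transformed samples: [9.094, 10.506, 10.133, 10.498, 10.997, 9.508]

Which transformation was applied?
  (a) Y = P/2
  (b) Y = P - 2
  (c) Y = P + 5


Checking option (c) Y = P + 5:
  P = 4.094 -> Y = 9.094 ✓
  P = 5.506 -> Y = 10.506 ✓
  P = 5.133 -> Y = 10.133 ✓
All samples match this transformation.

(c) P + 5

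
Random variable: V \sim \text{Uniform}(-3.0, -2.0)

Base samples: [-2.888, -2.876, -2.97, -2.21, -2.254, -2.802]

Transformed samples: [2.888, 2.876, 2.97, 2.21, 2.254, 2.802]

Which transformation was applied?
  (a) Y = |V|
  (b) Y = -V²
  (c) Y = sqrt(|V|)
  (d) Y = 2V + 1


Checking option (a) Y = |V|:
  V = -2.888 -> Y = 2.888 ✓
  V = -2.876 -> Y = 2.876 ✓
  V = -2.97 -> Y = 2.97 ✓
All samples match this transformation.

(a) |V|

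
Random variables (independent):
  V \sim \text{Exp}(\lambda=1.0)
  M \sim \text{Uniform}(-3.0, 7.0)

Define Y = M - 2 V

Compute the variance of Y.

For independent RVs: Var(aX + bY) = a²Var(X) + b²Var(Y)
Var(V) = 1
Var(M) = 8.3333333
Var(Y) = (-2)²*1 + 1²*8.3333333
= 4*1 + 1*8.3333333 = 12.333333

12.333333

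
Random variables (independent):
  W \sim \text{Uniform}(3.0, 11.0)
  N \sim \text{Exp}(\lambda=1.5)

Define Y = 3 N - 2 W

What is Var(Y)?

For independent RVs: Var(aX + bY) = a²Var(X) + b²Var(Y)
Var(W) = 5.3333333
Var(N) = 0.44444444
Var(Y) = (-2)²*5.3333333 + 3²*0.44444444
= 4*5.3333333 + 9*0.44444444 = 25.333333

25.333333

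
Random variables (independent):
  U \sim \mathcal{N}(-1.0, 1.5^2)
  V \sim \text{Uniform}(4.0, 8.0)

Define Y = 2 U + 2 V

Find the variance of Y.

For independent RVs: Var(aX + bY) = a²Var(X) + b²Var(Y)
Var(U) = 2.25
Var(V) = 1.3333333
Var(Y) = 2²*2.25 + 2²*1.3333333
= 4*2.25 + 4*1.3333333 = 14.333333

14.333333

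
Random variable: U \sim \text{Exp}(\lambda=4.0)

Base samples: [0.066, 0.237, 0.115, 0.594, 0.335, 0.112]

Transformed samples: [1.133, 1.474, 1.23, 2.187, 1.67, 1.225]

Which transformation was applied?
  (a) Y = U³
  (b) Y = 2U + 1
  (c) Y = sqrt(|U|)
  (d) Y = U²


Checking option (b) Y = 2U + 1:
  U = 0.066 -> Y = 1.133 ✓
  U = 0.237 -> Y = 1.474 ✓
  U = 0.115 -> Y = 1.23 ✓
All samples match this transformation.

(b) 2U + 1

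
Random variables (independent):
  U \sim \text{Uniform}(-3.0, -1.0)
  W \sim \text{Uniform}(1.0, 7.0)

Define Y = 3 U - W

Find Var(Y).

For independent RVs: Var(aX + bY) = a²Var(X) + b²Var(Y)
Var(U) = 0.33333333
Var(W) = 3
Var(Y) = 3²*0.33333333 + (-1)²*3
= 9*0.33333333 + 1*3 = 6

6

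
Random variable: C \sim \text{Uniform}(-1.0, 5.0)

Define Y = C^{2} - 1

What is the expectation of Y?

E[Y] = 1*E[C²] - 1
E[C] = 2
E[C²] = Var(C) + (E[C])² = 3 + 4 = 7
E[Y] = 1*7 - 1 = 6

6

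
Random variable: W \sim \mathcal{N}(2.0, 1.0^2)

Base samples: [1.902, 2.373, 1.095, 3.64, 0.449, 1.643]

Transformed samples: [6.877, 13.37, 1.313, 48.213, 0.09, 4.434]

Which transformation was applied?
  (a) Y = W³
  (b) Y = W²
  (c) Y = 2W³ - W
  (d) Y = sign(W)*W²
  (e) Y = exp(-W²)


Checking option (a) Y = W³:
  W = 1.902 -> Y = 6.877 ✓
  W = 2.373 -> Y = 13.37 ✓
  W = 1.095 -> Y = 1.313 ✓
All samples match this transformation.

(a) W³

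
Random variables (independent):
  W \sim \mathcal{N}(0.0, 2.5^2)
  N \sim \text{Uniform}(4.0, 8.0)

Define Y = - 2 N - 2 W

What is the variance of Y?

For independent RVs: Var(aX + bY) = a²Var(X) + b²Var(Y)
Var(W) = 6.25
Var(N) = 1.3333333
Var(Y) = (-2)²*6.25 + (-2)²*1.3333333
= 4*6.25 + 4*1.3333333 = 30.333333

30.333333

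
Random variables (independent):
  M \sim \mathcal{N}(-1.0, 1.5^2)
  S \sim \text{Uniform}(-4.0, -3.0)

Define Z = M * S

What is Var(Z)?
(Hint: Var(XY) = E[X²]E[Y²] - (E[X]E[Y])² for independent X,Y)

Var(XY) = E[X²]E[Y²] - (E[X]E[Y])²
E[M] = -1, Var(M) = 2.25
E[S] = -3.5, Var(S) = 0.083333333
E[M²] = 2.25 + (-1)² = 3.25
E[S²] = 0.083333333 + (-3.5)² = 12.333333
Var(Z) = 3.25*12.333333 - (-1*(-3.5))²
= 40.083333 - 12.25 = 27.833333

27.833333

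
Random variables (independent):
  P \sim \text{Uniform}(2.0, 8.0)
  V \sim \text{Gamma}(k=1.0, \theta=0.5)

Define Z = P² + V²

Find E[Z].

E[Z] = E[P²] + E[V²]
E[P²] = Var(P) + E[P]² = 3 + 25 = 28
E[V²] = Var(V) + E[V]² = 0.25 + 0.25 = 0.5
E[Z] = 28 + 0.5 = 28.5

28.5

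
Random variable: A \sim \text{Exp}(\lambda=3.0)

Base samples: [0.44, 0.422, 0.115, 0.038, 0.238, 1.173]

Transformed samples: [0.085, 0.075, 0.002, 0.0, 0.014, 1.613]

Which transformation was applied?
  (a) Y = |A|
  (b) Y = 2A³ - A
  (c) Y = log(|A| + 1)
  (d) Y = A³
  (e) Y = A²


Checking option (d) Y = A³:
  A = 0.44 -> Y = 0.085 ✓
  A = 0.422 -> Y = 0.075 ✓
  A = 0.115 -> Y = 0.002 ✓
All samples match this transformation.

(d) A³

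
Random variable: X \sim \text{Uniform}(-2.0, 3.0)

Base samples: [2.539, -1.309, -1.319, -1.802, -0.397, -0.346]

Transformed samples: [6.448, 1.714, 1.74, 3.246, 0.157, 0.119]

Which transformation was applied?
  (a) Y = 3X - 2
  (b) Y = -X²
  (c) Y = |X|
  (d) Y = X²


Checking option (d) Y = X²:
  X = 2.539 -> Y = 6.448 ✓
  X = -1.309 -> Y = 1.714 ✓
  X = -1.319 -> Y = 1.74 ✓
All samples match this transformation.

(d) X²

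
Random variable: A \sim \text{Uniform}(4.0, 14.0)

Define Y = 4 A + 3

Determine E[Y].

For Y = 4A + 3:
E[Y] = 4 * E[A] + 3
E[A] = (4 + 14)/2 = 9
E[Y] = 4 * 9 + 3 = 39

39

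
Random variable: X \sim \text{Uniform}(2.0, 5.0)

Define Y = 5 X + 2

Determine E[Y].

For Y = 5X + 2:
E[Y] = 5 * E[X] + 2
E[X] = (2 + 5)/2 = 3.5
E[Y] = 5 * 3.5 + 2 = 19.5

19.5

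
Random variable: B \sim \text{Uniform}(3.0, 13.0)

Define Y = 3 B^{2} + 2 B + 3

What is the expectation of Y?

E[Y] = 3*E[B²] + 2*E[B] + 3
E[B] = 8
E[B²] = Var(B) + (E[B])² = 8.3333333 + 64 = 72.333333
E[Y] = 3*72.333333 + 2*8 + 3 = 236

236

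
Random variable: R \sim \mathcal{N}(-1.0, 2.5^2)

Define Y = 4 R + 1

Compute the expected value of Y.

For Y = 4R + 1:
E[Y] = 4 * E[R] + 1
E[R] = -1.0 = -1
E[Y] = 4 * (-1) + 1 = -3

-3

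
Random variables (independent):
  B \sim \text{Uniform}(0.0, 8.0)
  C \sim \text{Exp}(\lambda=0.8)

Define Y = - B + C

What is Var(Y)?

For independent RVs: Var(aX + bY) = a²Var(X) + b²Var(Y)
Var(B) = 5.3333333
Var(C) = 1.5625
Var(Y) = (-1)²*5.3333333 + 1²*1.5625
= 1*5.3333333 + 1*1.5625 = 6.8958333

6.8958333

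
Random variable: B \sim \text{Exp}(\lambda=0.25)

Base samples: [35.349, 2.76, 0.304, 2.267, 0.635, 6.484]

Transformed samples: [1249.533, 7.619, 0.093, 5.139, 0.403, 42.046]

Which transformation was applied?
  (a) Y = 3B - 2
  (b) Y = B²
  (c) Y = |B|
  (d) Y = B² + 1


Checking option (b) Y = B²:
  B = 35.349 -> Y = 1249.533 ✓
  B = 2.76 -> Y = 7.619 ✓
  B = 0.304 -> Y = 0.093 ✓
All samples match this transformation.

(b) B²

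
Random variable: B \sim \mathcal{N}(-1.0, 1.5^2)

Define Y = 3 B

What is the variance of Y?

For Y = aB + b: Var(Y) = a² * Var(B)
Var(B) = 1.5^2 = 2.25
Var(Y) = 3² * 2.25 = 9 * 2.25 = 20.25

20.25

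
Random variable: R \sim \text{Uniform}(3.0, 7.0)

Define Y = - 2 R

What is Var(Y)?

For Y = aR + b: Var(Y) = a² * Var(R)
Var(R) = (7 - 3)^2/12 = 1.3333333
Var(Y) = (-2)² * 1.3333333 = 4 * 1.3333333 = 5.3333333

5.3333333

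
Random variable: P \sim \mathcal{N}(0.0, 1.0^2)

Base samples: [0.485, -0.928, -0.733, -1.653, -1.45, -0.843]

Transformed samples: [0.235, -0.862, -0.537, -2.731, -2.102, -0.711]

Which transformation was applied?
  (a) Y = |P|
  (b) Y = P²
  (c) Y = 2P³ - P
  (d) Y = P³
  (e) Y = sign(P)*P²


Checking option (e) Y = sign(P)*P²:
  P = 0.485 -> Y = 0.235 ✓
  P = -0.928 -> Y = -0.862 ✓
  P = -0.733 -> Y = -0.537 ✓
All samples match this transformation.

(e) sign(P)*P²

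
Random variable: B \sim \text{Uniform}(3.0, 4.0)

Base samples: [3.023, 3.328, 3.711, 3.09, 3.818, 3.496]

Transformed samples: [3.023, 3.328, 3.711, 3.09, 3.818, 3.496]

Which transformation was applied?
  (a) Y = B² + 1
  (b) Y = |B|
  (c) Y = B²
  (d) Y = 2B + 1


Checking option (b) Y = |B|:
  B = 3.023 -> Y = 3.023 ✓
  B = 3.328 -> Y = 3.328 ✓
  B = 3.711 -> Y = 3.711 ✓
All samples match this transformation.

(b) |B|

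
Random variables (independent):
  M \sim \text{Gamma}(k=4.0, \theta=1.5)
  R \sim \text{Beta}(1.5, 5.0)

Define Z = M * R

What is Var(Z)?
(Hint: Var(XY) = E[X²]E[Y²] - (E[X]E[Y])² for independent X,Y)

Var(XY) = E[X²]E[Y²] - (E[X]E[Y])²
E[M] = 6, Var(M) = 9
E[R] = 0.23076923, Var(R) = 0.023668639
E[M²] = 9 + 6² = 45
E[R²] = 0.023668639 + 0.23076923² = 0.076923077
Var(Z) = 45*0.076923077 - (6*0.23076923)²
= 3.4615385 - 1.9171598 = 1.5443787

1.5443787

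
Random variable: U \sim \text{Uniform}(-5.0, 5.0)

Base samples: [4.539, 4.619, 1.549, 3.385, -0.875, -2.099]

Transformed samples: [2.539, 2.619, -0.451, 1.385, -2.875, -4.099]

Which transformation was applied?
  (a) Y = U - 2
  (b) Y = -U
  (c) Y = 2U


Checking option (a) Y = U - 2:
  U = 4.539 -> Y = 2.539 ✓
  U = 4.619 -> Y = 2.619 ✓
  U = 1.549 -> Y = -0.451 ✓
All samples match this transformation.

(a) U - 2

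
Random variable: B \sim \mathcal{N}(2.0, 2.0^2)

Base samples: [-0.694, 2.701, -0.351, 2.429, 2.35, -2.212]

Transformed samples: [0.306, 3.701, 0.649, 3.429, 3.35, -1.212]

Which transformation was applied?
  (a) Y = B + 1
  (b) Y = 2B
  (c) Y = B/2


Checking option (a) Y = B + 1:
  B = -0.694 -> Y = 0.306 ✓
  B = 2.701 -> Y = 3.701 ✓
  B = -0.351 -> Y = 0.649 ✓
All samples match this transformation.

(a) B + 1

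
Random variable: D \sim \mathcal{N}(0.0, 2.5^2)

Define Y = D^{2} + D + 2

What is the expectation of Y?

E[Y] = 1*E[D²] + 1*E[D] + 2
E[D] = 0
E[D²] = Var(D) + (E[D])² = 6.25 + 0 = 6.25
E[Y] = 1*6.25 + 1*0 + 2 = 8.25

8.25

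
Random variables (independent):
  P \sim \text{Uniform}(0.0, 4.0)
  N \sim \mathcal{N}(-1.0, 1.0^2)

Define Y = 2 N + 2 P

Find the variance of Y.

For independent RVs: Var(aX + bY) = a²Var(X) + b²Var(Y)
Var(P) = 1.3333333
Var(N) = 1
Var(Y) = 2²*1.3333333 + 2²*1
= 4*1.3333333 + 4*1 = 9.3333333

9.3333333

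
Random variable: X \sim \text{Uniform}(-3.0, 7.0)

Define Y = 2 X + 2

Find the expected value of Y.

For Y = 2X + 2:
E[Y] = 2 * E[X] + 2
E[X] = (-3 + 7)/2 = 2
E[Y] = 2 * 2 + 2 = 6

6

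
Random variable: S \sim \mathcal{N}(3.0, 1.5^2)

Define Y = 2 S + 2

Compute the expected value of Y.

For Y = 2S + 2:
E[Y] = 2 * E[S] + 2
E[S] = 3.0 = 3
E[Y] = 2 * 3 + 2 = 8

8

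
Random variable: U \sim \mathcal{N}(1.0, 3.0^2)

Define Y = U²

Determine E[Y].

E[U²] = Var(U) + (E[U])² = 9 + 1 = 10

10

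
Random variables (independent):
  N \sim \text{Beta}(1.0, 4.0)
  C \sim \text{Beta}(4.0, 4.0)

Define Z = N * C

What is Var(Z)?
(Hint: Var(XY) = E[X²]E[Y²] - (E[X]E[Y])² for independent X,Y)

Var(XY) = E[X²]E[Y²] - (E[X]E[Y])²
E[N] = 0.2, Var(N) = 0.026666667
E[C] = 0.5, Var(C) = 0.027777778
E[N²] = 0.026666667 + 0.2² = 0.066666667
E[C²] = 0.027777778 + 0.5² = 0.27777778
Var(Z) = 0.066666667*0.27777778 - (0.2*0.5)²
= 0.018518519 - 0.01 = 0.0085185185

0.0085185185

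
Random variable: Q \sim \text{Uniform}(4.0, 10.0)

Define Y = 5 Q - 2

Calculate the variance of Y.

For Y = aQ + b: Var(Y) = a² * Var(Q)
Var(Q) = (10 - 4)^2/12 = 3
Var(Y) = 5² * 3 = 25 * 3 = 75

75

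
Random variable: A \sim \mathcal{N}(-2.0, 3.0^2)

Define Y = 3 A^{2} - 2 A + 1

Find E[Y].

E[Y] = 3*E[A²] - 2*E[A] + 1
E[A] = -2
E[A²] = Var(A) + (E[A])² = 9 + 4 = 13
E[Y] = 3*13 - 2*(-2) + 1 = 44

44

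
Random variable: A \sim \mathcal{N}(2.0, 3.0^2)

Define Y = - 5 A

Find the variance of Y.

For Y = aA + b: Var(Y) = a² * Var(A)
Var(A) = 3.0^2 = 9
Var(Y) = (-5)² * 9 = 25 * 9 = 225

225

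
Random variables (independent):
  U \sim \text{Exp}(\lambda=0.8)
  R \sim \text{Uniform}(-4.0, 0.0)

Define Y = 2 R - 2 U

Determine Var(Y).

For independent RVs: Var(aX + bY) = a²Var(X) + b²Var(Y)
Var(U) = 1.5625
Var(R) = 1.3333333
Var(Y) = (-2)²*1.5625 + 2²*1.3333333
= 4*1.5625 + 4*1.3333333 = 11.583333

11.583333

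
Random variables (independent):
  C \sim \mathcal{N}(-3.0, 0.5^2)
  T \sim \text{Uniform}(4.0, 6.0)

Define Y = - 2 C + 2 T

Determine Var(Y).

For independent RVs: Var(aX + bY) = a²Var(X) + b²Var(Y)
Var(C) = 0.25
Var(T) = 0.33333333
Var(Y) = (-2)²*0.25 + 2²*0.33333333
= 4*0.25 + 4*0.33333333 = 2.3333333

2.3333333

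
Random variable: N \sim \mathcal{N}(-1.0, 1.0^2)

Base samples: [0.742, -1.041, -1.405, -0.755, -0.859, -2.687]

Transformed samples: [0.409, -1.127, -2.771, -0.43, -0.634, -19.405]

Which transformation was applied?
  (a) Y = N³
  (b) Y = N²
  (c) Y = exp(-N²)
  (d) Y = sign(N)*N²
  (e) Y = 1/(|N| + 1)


Checking option (a) Y = N³:
  N = 0.742 -> Y = 0.409 ✓
  N = -1.041 -> Y = -1.127 ✓
  N = -1.405 -> Y = -2.771 ✓
All samples match this transformation.

(a) N³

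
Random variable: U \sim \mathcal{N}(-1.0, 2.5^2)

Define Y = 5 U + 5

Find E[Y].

For Y = 5U + 5:
E[Y] = 5 * E[U] + 5
E[U] = -1.0 = -1
E[Y] = 5 * (-1) + 5 = 0

0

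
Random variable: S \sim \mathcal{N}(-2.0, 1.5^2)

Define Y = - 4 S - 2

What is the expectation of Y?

For Y = -4S - 2:
E[Y] = -4 * E[S] - 2
E[S] = -2.0 = -2
E[Y] = -4 * (-2) - 2 = 6

6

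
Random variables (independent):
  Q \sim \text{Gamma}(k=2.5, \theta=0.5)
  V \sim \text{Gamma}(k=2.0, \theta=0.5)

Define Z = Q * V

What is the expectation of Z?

For independent RVs: E[XY] = E[X]*E[Y]
E[Q] = 1.25
E[V] = 1
E[Z] = 1.25 * 1 = 1.25

1.25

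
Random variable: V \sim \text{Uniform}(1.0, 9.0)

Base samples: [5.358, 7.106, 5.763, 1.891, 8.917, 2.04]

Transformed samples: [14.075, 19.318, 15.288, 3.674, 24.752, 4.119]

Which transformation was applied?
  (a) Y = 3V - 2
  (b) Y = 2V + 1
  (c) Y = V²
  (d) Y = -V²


Checking option (a) Y = 3V - 2:
  V = 5.358 -> Y = 14.075 ✓
  V = 7.106 -> Y = 19.318 ✓
  V = 5.763 -> Y = 15.288 ✓
All samples match this transformation.

(a) 3V - 2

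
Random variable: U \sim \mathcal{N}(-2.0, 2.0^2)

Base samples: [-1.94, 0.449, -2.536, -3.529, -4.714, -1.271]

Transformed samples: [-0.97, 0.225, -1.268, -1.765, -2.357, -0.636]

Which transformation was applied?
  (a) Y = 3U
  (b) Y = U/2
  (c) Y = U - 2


Checking option (b) Y = U/2:
  U = -1.94 -> Y = -0.97 ✓
  U = 0.449 -> Y = 0.225 ✓
  U = -2.536 -> Y = -1.268 ✓
All samples match this transformation.

(b) U/2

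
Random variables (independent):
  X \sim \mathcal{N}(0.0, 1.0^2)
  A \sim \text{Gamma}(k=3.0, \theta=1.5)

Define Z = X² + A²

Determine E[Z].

E[Z] = E[X²] + E[A²]
E[X²] = Var(X) + E[X]² = 1 + 0 = 1
E[A²] = Var(A) + E[A]² = 6.75 + 20.25 = 27
E[Z] = 1 + 27 = 28

28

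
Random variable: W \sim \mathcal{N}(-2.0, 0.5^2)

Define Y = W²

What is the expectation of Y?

Using E[X²] = Var(X) + (E[X])²:
E[W] = -2
Var(W) = 0.5^2 = 0.25
E[W²] = 0.25 + (-2)² = 0.25 + 4 = 4.25

4.25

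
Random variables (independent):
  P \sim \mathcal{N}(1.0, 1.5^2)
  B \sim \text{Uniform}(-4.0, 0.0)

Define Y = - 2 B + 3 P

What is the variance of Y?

For independent RVs: Var(aX + bY) = a²Var(X) + b²Var(Y)
Var(P) = 2.25
Var(B) = 1.3333333
Var(Y) = 3²*2.25 + (-2)²*1.3333333
= 9*2.25 + 4*1.3333333 = 25.583333

25.583333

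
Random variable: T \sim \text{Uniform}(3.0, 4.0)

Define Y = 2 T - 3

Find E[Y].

For Y = 2T - 3:
E[Y] = 2 * E[T] - 3
E[T] = (3 + 4)/2 = 3.5
E[Y] = 2 * 3.5 - 3 = 4

4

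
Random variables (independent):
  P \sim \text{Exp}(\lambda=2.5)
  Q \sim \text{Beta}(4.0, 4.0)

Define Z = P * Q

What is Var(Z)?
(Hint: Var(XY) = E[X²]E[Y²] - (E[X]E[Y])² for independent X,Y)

Var(XY) = E[X²]E[Y²] - (E[X]E[Y])²
E[P] = 0.4, Var(P) = 0.16
E[Q] = 0.5, Var(Q) = 0.027777778
E[P²] = 0.16 + 0.4² = 0.32
E[Q²] = 0.027777778 + 0.5² = 0.27777778
Var(Z) = 0.32*0.27777778 - (0.4*0.5)²
= 0.088888889 - 0.04 = 0.048888889

0.048888889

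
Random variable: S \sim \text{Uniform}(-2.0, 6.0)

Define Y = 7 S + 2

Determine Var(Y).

For Y = aS + b: Var(Y) = a² * Var(S)
Var(S) = (6 + 2)^2/12 = 5.3333333
Var(Y) = 7² * 5.3333333 = 49 * 5.3333333 = 261.33333

261.33333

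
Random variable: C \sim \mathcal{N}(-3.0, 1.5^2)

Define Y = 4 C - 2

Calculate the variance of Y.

For Y = aC + b: Var(Y) = a² * Var(C)
Var(C) = 1.5^2 = 2.25
Var(Y) = 4² * 2.25 = 16 * 2.25 = 36

36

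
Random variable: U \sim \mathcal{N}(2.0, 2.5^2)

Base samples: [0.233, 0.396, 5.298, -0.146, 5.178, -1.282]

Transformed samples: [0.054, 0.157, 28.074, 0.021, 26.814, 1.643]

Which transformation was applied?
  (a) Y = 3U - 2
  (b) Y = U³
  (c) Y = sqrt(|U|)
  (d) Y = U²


Checking option (d) Y = U²:
  U = 0.233 -> Y = 0.054 ✓
  U = 0.396 -> Y = 0.157 ✓
  U = 5.298 -> Y = 28.074 ✓
All samples match this transformation.

(d) U²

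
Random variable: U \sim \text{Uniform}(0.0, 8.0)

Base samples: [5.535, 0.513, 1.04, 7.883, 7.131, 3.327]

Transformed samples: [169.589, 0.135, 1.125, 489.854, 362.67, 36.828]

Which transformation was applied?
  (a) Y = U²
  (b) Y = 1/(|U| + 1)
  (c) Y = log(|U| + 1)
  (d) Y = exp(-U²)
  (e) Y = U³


Checking option (e) Y = U³:
  U = 5.535 -> Y = 169.589 ✓
  U = 0.513 -> Y = 0.135 ✓
  U = 1.04 -> Y = 1.125 ✓
All samples match this transformation.

(e) U³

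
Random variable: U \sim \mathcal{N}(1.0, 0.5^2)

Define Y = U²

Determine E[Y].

E[U²] = Var(U) + (E[U])² = 0.25 + 1 = 1.25

1.25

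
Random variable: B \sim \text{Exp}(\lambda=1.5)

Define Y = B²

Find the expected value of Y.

E[B²] = Var(B) + (E[B])² = 0.44444444 + 0.44444444 = 0.88888889

0.88888889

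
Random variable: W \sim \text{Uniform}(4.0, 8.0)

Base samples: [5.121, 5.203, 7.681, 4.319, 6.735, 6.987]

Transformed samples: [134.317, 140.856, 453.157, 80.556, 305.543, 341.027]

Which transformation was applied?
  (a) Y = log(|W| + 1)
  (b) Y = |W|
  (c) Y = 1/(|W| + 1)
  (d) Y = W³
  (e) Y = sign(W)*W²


Checking option (d) Y = W³:
  W = 5.121 -> Y = 134.317 ✓
  W = 5.203 -> Y = 140.856 ✓
  W = 7.681 -> Y = 453.157 ✓
All samples match this transformation.

(d) W³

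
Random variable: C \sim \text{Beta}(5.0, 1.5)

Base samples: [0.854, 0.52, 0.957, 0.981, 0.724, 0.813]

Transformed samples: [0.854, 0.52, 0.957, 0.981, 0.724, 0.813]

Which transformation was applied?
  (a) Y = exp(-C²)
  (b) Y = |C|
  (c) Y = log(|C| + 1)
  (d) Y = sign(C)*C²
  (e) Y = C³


Checking option (b) Y = |C|:
  C = 0.854 -> Y = 0.854 ✓
  C = 0.52 -> Y = 0.52 ✓
  C = 0.957 -> Y = 0.957 ✓
All samples match this transformation.

(b) |C|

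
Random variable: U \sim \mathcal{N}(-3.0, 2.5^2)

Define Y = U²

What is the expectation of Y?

Using E[X²] = Var(X) + (E[X])²:
E[U] = -3
Var(U) = 2.5^2 = 6.25
E[U²] = 6.25 + (-3)² = 6.25 + 9 = 15.25

15.25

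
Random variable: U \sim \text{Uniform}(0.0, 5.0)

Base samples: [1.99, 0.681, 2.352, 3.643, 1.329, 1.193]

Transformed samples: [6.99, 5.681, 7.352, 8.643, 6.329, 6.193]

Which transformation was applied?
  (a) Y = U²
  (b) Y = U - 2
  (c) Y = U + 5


Checking option (c) Y = U + 5:
  U = 1.99 -> Y = 6.99 ✓
  U = 0.681 -> Y = 5.681 ✓
  U = 2.352 -> Y = 7.352 ✓
All samples match this transformation.

(c) U + 5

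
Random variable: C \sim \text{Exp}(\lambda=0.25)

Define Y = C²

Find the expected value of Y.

Using E[X²] = Var(X) + (E[X])²:
E[C] = 4
Var(C) = 1/0.25^2 = 16
E[C²] = 16 + 4² = 16 + 16 = 32

32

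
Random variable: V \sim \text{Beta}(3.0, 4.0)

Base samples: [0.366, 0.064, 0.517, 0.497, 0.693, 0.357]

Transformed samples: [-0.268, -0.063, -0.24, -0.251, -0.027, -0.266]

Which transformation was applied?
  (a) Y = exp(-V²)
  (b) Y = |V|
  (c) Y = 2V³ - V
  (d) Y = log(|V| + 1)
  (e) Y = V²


Checking option (c) Y = 2V³ - V:
  V = 0.366 -> Y = -0.268 ✓
  V = 0.064 -> Y = -0.063 ✓
  V = 0.517 -> Y = -0.24 ✓
All samples match this transformation.

(c) 2V³ - V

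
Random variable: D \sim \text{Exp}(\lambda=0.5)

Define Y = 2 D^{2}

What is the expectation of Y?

E[Y] = 2*E[D²]
E[D] = 2
E[D²] = Var(D) + (E[D])² = 4 + 4 = 8
E[Y] = 2*8 = 16

16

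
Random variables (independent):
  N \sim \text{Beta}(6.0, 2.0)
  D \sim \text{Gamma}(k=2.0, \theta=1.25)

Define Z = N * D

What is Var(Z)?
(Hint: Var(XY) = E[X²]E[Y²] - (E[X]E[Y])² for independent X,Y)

Var(XY) = E[X²]E[Y²] - (E[X]E[Y])²
E[N] = 0.75, Var(N) = 0.020833333
E[D] = 2.5, Var(D) = 3.125
E[N²] = 0.020833333 + 0.75² = 0.58333333
E[D²] = 3.125 + 2.5² = 9.375
Var(Z) = 0.58333333*9.375 - (0.75*2.5)²
= 5.46875 - 3.515625 = 1.953125

1.953125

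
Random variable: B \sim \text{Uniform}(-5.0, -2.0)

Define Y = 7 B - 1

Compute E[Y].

For Y = 7B - 1:
E[Y] = 7 * E[B] - 1
E[B] = (-5 - 2)/2 = -3.5
E[Y] = 7 * (-3.5) - 1 = -25.5

-25.5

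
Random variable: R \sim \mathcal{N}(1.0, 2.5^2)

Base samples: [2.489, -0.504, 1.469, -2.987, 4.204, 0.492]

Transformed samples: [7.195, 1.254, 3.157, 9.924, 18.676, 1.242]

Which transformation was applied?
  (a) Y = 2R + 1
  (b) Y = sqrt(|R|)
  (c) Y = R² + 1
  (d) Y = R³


Checking option (c) Y = R² + 1:
  R = 2.489 -> Y = 7.195 ✓
  R = -0.504 -> Y = 1.254 ✓
  R = 1.469 -> Y = 3.157 ✓
All samples match this transformation.

(c) R² + 1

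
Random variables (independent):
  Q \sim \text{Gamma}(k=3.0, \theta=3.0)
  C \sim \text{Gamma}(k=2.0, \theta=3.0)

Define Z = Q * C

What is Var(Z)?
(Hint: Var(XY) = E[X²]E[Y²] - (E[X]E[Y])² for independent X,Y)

Var(XY) = E[X²]E[Y²] - (E[X]E[Y])²
E[Q] = 9, Var(Q) = 27
E[C] = 6, Var(C) = 18
E[Q²] = 27 + 9² = 108
E[C²] = 18 + 6² = 54
Var(Z) = 108*54 - (9*6)²
= 5832 - 2916 = 2916

2916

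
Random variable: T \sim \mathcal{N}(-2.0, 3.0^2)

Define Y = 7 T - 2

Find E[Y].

For Y = 7T - 2:
E[Y] = 7 * E[T] - 2
E[T] = -2.0 = -2
E[Y] = 7 * (-2) - 2 = -16

-16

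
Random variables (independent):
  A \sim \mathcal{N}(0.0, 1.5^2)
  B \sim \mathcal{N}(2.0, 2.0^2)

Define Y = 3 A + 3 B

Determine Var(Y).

For independent RVs: Var(aX + bY) = a²Var(X) + b²Var(Y)
Var(A) = 2.25
Var(B) = 4
Var(Y) = 3²*2.25 + 3²*4
= 9*2.25 + 9*4 = 56.25

56.25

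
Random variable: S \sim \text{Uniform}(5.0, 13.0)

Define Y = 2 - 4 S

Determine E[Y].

For Y = -4S + 2:
E[Y] = -4 * E[S] + 2
E[S] = (5 + 13)/2 = 9
E[Y] = -4 * 9 + 2 = -34

-34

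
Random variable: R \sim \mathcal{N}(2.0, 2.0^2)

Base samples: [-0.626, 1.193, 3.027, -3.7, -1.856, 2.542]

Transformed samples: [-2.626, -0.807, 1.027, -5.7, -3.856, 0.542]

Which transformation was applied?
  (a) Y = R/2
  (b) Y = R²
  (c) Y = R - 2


Checking option (c) Y = R - 2:
  R = -0.626 -> Y = -2.626 ✓
  R = 1.193 -> Y = -0.807 ✓
  R = 3.027 -> Y = 1.027 ✓
All samples match this transformation.

(c) R - 2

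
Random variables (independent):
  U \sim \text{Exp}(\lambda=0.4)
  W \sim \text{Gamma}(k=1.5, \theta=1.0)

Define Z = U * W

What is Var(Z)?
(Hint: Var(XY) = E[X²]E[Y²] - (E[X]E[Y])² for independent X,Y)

Var(XY) = E[X²]E[Y²] - (E[X]E[Y])²
E[U] = 2.5, Var(U) = 6.25
E[W] = 1.5, Var(W) = 1.5
E[U²] = 6.25 + 2.5² = 12.5
E[W²] = 1.5 + 1.5² = 3.75
Var(Z) = 12.5*3.75 - (2.5*1.5)²
= 46.875 - 14.0625 = 32.8125

32.8125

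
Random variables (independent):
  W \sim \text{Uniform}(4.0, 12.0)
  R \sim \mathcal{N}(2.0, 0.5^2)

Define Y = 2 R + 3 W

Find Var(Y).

For independent RVs: Var(aX + bY) = a²Var(X) + b²Var(Y)
Var(W) = 5.3333333
Var(R) = 0.25
Var(Y) = 3²*5.3333333 + 2²*0.25
= 9*5.3333333 + 4*0.25 = 49

49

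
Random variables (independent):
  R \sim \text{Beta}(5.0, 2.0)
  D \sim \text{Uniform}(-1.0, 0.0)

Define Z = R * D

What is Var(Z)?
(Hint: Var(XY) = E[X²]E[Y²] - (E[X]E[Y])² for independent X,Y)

Var(XY) = E[X²]E[Y²] - (E[X]E[Y])²
E[R] = 0.71428571, Var(R) = 0.025510204
E[D] = -0.5, Var(D) = 0.083333333
E[R²] = 0.025510204 + 0.71428571² = 0.53571429
E[D²] = 0.083333333 + (-0.5)² = 0.33333333
Var(Z) = 0.53571429*0.33333333 - (0.71428571*(-0.5))²
= 0.17857143 - 0.12755102 = 0.051020408

0.051020408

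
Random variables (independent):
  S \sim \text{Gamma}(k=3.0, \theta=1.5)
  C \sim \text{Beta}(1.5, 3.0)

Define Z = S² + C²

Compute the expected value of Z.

E[Z] = E[S²] + E[C²]
E[S²] = Var(S) + E[S]² = 6.75 + 20.25 = 27
E[C²] = Var(C) + E[C]² = 0.04040404 + 0.11111111 = 0.15151515
E[Z] = 27 + 0.15151515 = 27.151515

27.151515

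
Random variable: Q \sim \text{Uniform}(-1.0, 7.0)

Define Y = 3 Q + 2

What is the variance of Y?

For Y = aQ + b: Var(Y) = a² * Var(Q)
Var(Q) = (7 + 1)^2/12 = 5.3333333
Var(Y) = 3² * 5.3333333 = 9 * 5.3333333 = 48

48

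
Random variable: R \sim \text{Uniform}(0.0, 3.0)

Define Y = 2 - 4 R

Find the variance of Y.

For Y = aR + b: Var(Y) = a² * Var(R)
Var(R) = (3 - 0)^2/12 = 0.75
Var(Y) = (-4)² * 0.75 = 16 * 0.75 = 12

12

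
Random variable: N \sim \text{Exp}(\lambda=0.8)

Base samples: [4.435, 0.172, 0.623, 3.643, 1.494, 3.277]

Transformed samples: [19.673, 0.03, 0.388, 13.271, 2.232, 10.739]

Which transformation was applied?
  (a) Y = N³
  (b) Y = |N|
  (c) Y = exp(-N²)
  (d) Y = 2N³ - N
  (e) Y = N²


Checking option (e) Y = N²:
  N = 4.435 -> Y = 19.673 ✓
  N = 0.172 -> Y = 0.03 ✓
  N = 0.623 -> Y = 0.388 ✓
All samples match this transformation.

(e) N²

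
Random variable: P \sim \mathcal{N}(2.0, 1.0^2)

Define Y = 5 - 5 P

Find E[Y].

For Y = -5P + 5:
E[Y] = -5 * E[P] + 5
E[P] = 2.0 = 2
E[Y] = -5 * 2 + 5 = -5

-5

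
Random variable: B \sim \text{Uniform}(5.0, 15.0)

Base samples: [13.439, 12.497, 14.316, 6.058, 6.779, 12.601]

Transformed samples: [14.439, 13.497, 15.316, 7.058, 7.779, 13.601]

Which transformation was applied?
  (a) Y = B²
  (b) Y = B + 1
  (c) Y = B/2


Checking option (b) Y = B + 1:
  B = 13.439 -> Y = 14.439 ✓
  B = 12.497 -> Y = 13.497 ✓
  B = 14.316 -> Y = 15.316 ✓
All samples match this transformation.

(b) B + 1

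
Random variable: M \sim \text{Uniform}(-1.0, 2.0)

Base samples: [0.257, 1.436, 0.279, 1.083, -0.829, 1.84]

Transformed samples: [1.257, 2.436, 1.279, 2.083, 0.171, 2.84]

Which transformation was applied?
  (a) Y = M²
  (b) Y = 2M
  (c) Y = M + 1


Checking option (c) Y = M + 1:
  M = 0.257 -> Y = 1.257 ✓
  M = 1.436 -> Y = 2.436 ✓
  M = 0.279 -> Y = 1.279 ✓
All samples match this transformation.

(c) M + 1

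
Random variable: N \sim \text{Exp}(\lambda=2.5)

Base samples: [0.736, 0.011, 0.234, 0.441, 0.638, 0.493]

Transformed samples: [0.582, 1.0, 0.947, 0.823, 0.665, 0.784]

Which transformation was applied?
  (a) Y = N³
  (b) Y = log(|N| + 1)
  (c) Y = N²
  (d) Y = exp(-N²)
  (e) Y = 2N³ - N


Checking option (d) Y = exp(-N²):
  N = 0.736 -> Y = 0.582 ✓
  N = 0.011 -> Y = 1.0 ✓
  N = 0.234 -> Y = 0.947 ✓
All samples match this transformation.

(d) exp(-N²)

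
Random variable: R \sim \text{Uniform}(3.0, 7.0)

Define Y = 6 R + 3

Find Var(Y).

For Y = aR + b: Var(Y) = a² * Var(R)
Var(R) = (7 - 3)^2/12 = 1.3333333
Var(Y) = 6² * 1.3333333 = 36 * 1.3333333 = 48

48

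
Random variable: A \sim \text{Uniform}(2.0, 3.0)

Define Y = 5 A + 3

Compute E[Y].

For Y = 5A + 3:
E[Y] = 5 * E[A] + 3
E[A] = (2 + 3)/2 = 2.5
E[Y] = 5 * 2.5 + 3 = 15.5

15.5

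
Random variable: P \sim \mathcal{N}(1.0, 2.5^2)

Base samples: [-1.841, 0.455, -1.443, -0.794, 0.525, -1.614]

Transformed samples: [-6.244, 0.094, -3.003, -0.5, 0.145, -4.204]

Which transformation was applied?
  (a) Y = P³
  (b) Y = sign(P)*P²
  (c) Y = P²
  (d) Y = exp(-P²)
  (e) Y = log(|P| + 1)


Checking option (a) Y = P³:
  P = -1.841 -> Y = -6.244 ✓
  P = 0.455 -> Y = 0.094 ✓
  P = -1.443 -> Y = -3.003 ✓
All samples match this transformation.

(a) P³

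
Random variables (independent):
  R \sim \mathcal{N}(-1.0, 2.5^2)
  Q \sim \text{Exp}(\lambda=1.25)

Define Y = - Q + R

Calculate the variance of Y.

For independent RVs: Var(aX + bY) = a²Var(X) + b²Var(Y)
Var(R) = 6.25
Var(Q) = 0.64
Var(Y) = 1²*6.25 + (-1)²*0.64
= 1*6.25 + 1*0.64 = 6.89

6.89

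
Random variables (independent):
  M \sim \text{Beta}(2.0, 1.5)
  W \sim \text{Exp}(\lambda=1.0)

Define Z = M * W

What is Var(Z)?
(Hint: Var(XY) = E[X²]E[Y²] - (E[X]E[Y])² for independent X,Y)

Var(XY) = E[X²]E[Y²] - (E[X]E[Y])²
E[M] = 0.57142857, Var(M) = 0.054421769
E[W] = 1, Var(W) = 1
E[M²] = 0.054421769 + 0.57142857² = 0.38095238
E[W²] = 1 + 1² = 2
Var(Z) = 0.38095238*2 - (0.57142857*1)²
= 0.76190476 - 0.32653061 = 0.43537415

0.43537415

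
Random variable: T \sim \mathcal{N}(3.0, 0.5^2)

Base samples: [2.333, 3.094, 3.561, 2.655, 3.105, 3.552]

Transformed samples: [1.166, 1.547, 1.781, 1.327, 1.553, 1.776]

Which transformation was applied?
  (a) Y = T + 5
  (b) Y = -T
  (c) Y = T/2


Checking option (c) Y = T/2:
  T = 2.333 -> Y = 1.166 ✓
  T = 3.094 -> Y = 1.547 ✓
  T = 3.561 -> Y = 1.781 ✓
All samples match this transformation.

(c) T/2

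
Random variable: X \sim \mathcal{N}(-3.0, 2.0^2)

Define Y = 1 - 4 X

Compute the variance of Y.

For Y = aX + b: Var(Y) = a² * Var(X)
Var(X) = 2.0^2 = 4
Var(Y) = (-4)² * 4 = 16 * 4 = 64

64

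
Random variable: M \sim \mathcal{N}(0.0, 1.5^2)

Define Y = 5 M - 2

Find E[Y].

For Y = 5M - 2:
E[Y] = 5 * E[M] - 2
E[M] = 0.0 = 0
E[Y] = 5 * 0 - 2 = -2

-2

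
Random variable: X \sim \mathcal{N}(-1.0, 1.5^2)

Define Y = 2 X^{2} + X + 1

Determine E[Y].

E[Y] = 2*E[X²] + 1*E[X] + 1
E[X] = -1
E[X²] = Var(X) + (E[X])² = 2.25 + 1 = 3.25
E[Y] = 2*3.25 + 1*(-1) + 1 = 6.5

6.5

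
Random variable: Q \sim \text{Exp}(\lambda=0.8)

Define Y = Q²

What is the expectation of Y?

Using E[X²] = Var(X) + (E[X])²:
E[Q] = 1.25
Var(Q) = 1/0.8^2 = 1.5625
E[Q²] = 1.5625 + 1.25² = 1.5625 + 1.5625 = 3.125

3.125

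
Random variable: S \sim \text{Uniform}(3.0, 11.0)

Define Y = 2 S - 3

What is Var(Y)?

For Y = aS + b: Var(Y) = a² * Var(S)
Var(S) = (11 - 3)^2/12 = 5.3333333
Var(Y) = 2² * 5.3333333 = 4 * 5.3333333 = 21.333333

21.333333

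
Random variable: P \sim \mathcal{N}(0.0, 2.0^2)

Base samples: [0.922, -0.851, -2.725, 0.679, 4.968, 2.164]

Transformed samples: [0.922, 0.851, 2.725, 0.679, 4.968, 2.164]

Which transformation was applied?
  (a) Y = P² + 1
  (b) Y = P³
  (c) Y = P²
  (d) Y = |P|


Checking option (d) Y = |P|:
  P = 0.922 -> Y = 0.922 ✓
  P = -0.851 -> Y = 0.851 ✓
  P = -2.725 -> Y = 2.725 ✓
All samples match this transformation.

(d) |P|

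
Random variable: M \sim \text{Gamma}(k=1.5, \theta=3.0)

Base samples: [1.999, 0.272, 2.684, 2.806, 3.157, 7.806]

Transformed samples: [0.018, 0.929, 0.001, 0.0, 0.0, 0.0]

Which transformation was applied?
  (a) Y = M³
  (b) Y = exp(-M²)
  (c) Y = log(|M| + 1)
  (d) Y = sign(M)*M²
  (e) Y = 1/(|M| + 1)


Checking option (b) Y = exp(-M²):
  M = 1.999 -> Y = 0.018 ✓
  M = 0.272 -> Y = 0.929 ✓
  M = 2.684 -> Y = 0.001 ✓
All samples match this transformation.

(b) exp(-M²)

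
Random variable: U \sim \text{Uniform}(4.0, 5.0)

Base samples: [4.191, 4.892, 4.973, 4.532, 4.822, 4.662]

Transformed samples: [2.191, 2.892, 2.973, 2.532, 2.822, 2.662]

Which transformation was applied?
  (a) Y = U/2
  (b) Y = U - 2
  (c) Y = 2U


Checking option (b) Y = U - 2:
  U = 4.191 -> Y = 2.191 ✓
  U = 4.892 -> Y = 2.892 ✓
  U = 4.973 -> Y = 2.973 ✓
All samples match this transformation.

(b) U - 2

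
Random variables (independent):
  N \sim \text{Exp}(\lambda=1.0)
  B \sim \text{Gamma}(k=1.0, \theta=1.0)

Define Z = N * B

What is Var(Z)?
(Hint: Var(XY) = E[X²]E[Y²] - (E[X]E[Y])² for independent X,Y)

Var(XY) = E[X²]E[Y²] - (E[X]E[Y])²
E[N] = 1, Var(N) = 1
E[B] = 1, Var(B) = 1
E[N²] = 1 + 1² = 2
E[B²] = 1 + 1² = 2
Var(Z) = 2*2 - (1*1)²
= 4 - 1 = 3

3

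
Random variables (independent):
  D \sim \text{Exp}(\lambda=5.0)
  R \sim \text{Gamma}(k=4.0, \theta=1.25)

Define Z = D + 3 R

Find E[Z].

E[Z] = 1*E[D] + 3*E[R]
E[D] = 0.2
E[R] = 5
E[Z] = 1*0.2 + 3*5 = 15.2

15.2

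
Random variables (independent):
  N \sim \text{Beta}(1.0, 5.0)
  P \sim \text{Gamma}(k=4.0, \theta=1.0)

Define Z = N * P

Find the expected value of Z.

For independent RVs: E[XY] = E[X]*E[Y]
E[N] = 0.16666667
E[P] = 4
E[Z] = 0.16666667 * 4 = 0.66666667

0.66666667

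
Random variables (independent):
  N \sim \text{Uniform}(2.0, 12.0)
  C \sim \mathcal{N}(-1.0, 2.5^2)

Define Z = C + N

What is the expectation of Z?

E[Z] = 1*E[N] + 1*E[C]
E[N] = 7
E[C] = -1
E[Z] = 1*7 + 1*(-1) = 6

6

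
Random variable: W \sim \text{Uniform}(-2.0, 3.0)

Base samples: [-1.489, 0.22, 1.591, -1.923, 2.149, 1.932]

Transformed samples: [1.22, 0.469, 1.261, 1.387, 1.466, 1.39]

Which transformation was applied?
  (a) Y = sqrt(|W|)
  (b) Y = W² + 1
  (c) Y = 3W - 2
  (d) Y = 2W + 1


Checking option (a) Y = sqrt(|W|):
  W = -1.489 -> Y = 1.22 ✓
  W = 0.22 -> Y = 0.469 ✓
  W = 1.591 -> Y = 1.261 ✓
All samples match this transformation.

(a) sqrt(|W|)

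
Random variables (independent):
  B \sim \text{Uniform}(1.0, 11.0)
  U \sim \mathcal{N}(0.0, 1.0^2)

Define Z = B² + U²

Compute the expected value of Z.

E[Z] = E[B²] + E[U²]
E[B²] = Var(B) + E[B]² = 8.3333333 + 36 = 44.333333
E[U²] = Var(U) + E[U]² = 1 + 0 = 1
E[Z] = 44.333333 + 1 = 45.333333

45.333333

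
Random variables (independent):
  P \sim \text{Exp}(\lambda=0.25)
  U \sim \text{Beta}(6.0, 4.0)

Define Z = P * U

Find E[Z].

For independent RVs: E[XY] = E[X]*E[Y]
E[P] = 4
E[U] = 0.6
E[Z] = 4 * 0.6 = 2.4

2.4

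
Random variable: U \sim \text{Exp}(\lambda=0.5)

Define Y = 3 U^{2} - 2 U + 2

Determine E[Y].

E[Y] = 3*E[U²] - 2*E[U] + 2
E[U] = 2
E[U²] = Var(U) + (E[U])² = 4 + 4 = 8
E[Y] = 3*8 - 2*2 + 2 = 22

22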